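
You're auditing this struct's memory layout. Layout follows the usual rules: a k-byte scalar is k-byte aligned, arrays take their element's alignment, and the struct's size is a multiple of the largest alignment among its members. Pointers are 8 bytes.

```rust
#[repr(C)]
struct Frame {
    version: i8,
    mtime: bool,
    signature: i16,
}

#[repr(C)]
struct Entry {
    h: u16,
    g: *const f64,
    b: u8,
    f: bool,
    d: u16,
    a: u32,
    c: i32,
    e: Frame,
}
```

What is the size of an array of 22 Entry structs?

704

Frame: @0: version [1B, align 1] → 1; @1: mtime [1B, align 1] → 2; @2: signature [2B, align 2] → 4; size 4, align 2
@0: h [2B, align 2] → 2
+6 pad (align 8)
@8: g [8B, align 8] → 16
@16: b [1B, align 1] → 17
@17: f [1B, align 1] → 18
@18: d [2B, align 2] → 20
@20: a [4B, align 4] → 24
@24: c [4B, align 4] → 28
@28: e [4B, align 2] → 32
size 32, align 8
array of 22: 22 × 32 = 704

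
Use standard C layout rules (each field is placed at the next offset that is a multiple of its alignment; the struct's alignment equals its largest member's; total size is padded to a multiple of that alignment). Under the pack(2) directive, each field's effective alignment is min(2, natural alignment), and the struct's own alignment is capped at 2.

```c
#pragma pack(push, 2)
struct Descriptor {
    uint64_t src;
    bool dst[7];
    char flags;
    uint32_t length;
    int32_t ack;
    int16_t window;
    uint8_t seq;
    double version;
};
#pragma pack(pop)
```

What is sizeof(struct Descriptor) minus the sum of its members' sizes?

0..8  src  (8B, 2-aligned)
8..15  dst  (7B, 1-aligned)
15..16  flags  (1B, 1-aligned)
16..20  length  (4B, 2-aligned)
20..24  ack  (4B, 2-aligned)
24..26  window  (2B, 2-aligned)
26..27  seq  (1B, 1-aligned)
27..28  -- padding (1B)
28..36  version  (8B, 2-aligned)
sizeof = 36, alignof = 2
data bytes 35, size 36 → padding 1

1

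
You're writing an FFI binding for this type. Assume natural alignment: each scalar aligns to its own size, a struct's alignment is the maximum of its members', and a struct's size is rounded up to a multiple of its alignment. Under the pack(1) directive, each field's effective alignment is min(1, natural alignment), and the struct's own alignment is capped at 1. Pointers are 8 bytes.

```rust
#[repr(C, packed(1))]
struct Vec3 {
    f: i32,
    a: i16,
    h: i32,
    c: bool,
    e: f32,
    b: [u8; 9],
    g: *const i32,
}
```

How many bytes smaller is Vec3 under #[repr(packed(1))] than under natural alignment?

natural layout:
  @0: f [4B, align 4] → 4
  @4: a [2B, align 2] → 6
  +2 pad (align 4)
  @8: h [4B, align 4] → 12
  @12: c [1B, align 1] → 13
  +3 pad (align 4)
  @16: e [4B, align 4] → 20
  @20: b [9B, align 1] → 29
  +3 pad (align 8)
  @32: g [8B, align 8] → 40
  size 40, align 8
packed(1) layout:
  @0: f [4B, align 1] → 4
  @4: a [2B, align 1] → 6
  @6: h [4B, align 1] → 10
  @10: c [1B, align 1] → 11
  @11: e [4B, align 1] → 15
  @15: b [9B, align 1] → 24
  @24: g [8B, align 1] → 32
  size 32, align 1
40 − 32 = 8

8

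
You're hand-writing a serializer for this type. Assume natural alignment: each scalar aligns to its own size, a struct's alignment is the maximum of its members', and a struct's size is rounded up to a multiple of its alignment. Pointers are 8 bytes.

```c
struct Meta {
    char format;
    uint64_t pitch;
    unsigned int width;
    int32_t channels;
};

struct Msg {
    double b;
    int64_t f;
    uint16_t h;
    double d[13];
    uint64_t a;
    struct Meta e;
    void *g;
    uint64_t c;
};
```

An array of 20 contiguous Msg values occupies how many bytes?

Meta: format at 0 (size 1, align 1) → ends 1; pad 7 to align 8 for pitch; pitch at 8 (size 8, align 8) → ends 16; width at 16 (size 4, align 4) → ends 20; channels at 20 (size 4, align 4) → ends 24; total 24 bytes, alignment 8
b at 0 (size 8, align 8) → ends 8
f at 8 (size 8, align 8) → ends 16
h at 16 (size 2, align 2) → ends 18
pad 6 to align 8 for d
d at 24 (size 104, align 8) → ends 128
a at 128 (size 8, align 8) → ends 136
e at 136 (size 24, align 8) → ends 160
g at 160 (size 8, align 8) → ends 168
c at 168 (size 8, align 8) → ends 176
total 176 bytes, alignment 8
array of 20: 20 × 176 = 3520

3520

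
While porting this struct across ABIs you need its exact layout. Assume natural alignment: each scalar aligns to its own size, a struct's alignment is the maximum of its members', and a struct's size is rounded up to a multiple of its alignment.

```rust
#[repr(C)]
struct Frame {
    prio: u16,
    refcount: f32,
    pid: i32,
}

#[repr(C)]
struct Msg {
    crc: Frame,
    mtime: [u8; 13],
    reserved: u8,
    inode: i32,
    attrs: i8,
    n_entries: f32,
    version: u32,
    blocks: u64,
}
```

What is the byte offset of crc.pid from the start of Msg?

Frame: @0: prio [2B, align 2] → 2; +2 pad (align 4); @4: refcount [4B, align 4] → 8; @8: pid [4B, align 4] → 12; size 12, align 4
@0: crc [12B, align 4] → 12
within Frame: pid at 8
0 + 8 = 8

8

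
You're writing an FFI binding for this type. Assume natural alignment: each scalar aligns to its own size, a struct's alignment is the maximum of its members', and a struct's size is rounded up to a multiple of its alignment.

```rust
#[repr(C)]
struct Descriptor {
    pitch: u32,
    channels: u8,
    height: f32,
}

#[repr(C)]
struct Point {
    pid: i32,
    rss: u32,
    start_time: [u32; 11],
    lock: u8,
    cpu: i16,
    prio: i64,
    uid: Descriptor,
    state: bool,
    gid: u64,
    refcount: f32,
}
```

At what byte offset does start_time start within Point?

Descriptor: @0: pitch [4B, align 4] → 4; @4: channels [1B, align 1] → 5; +3 pad (align 4); @8: height [4B, align 4] → 12; size 12, align 4
@0: pid [4B, align 4] → 4
@4: rss [4B, align 4] → 8
@8: start_time [44B, align 4] → 52

8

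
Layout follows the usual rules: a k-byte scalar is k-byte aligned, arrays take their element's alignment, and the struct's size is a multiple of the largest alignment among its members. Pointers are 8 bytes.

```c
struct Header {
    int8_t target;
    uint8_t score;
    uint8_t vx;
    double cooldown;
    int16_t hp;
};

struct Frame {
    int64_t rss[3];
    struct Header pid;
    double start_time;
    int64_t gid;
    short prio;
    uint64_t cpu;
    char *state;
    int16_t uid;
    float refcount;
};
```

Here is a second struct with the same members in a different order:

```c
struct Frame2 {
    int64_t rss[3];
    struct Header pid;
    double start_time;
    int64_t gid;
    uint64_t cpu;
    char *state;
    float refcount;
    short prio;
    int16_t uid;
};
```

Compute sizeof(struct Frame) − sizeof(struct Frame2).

Header: target at 0 (size 1, align 1) → ends 1; score at 1 (size 1, align 1) → ends 2; vx at 2 (size 1, align 1) → ends 3; pad 5 to align 8 for cooldown; cooldown at 8 (size 8, align 8) → ends 16; hp at 16 (size 2, align 2) → ends 18; tail pad 6 to reach multiple of 8; total 24 bytes, alignment 8
rss at 0 (size 24, align 8) → ends 24
pid at 24 (size 24, align 8) → ends 48
start_time at 48 (size 8, align 8) → ends 56
gid at 56 (size 8, align 8) → ends 64
prio at 64 (size 2, align 2) → ends 66
pad 6 to align 8 for cpu
cpu at 72 (size 8, align 8) → ends 80
state at 80 (size 8, align 8) → ends 88
uid at 88 (size 2, align 2) → ends 90
pad 2 to align 4 for refcount
refcount at 92 (size 4, align 4) → ends 96
total 96 bytes, alignment 8
— Frame2 —
rss at 0 (size 24, align 8) → ends 24
pid at 24 (size 24, align 8) → ends 48
start_time at 48 (size 8, align 8) → ends 56
gid at 56 (size 8, align 8) → ends 64
cpu at 64 (size 8, align 8) → ends 72
state at 72 (size 8, align 8) → ends 80
refcount at 80 (size 4, align 4) → ends 84
prio at 84 (size 2, align 2) → ends 86
uid at 86 (size 2, align 2) → ends 88
total 88 bytes, alignment 8
96 − 88 = 8

8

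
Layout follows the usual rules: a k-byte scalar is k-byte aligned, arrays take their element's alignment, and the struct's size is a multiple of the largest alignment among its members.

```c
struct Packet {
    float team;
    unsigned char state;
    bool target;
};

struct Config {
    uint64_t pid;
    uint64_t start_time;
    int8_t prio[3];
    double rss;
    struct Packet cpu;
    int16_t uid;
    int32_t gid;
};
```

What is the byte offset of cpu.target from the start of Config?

Packet: @0: team [4B, align 4] → 4; @4: state [1B, align 1] → 5; @5: target [1B, align 1] → 6; +2 tail pad (align 4); size 8, align 4
@0: pid [8B, align 8] → 8
@8: start_time [8B, align 8] → 16
@16: prio [3B, align 1] → 19
+5 pad (align 8)
@24: rss [8B, align 8] → 32
@32: cpu [8B, align 4] → 40
within Packet: target at 5
32 + 5 = 37

37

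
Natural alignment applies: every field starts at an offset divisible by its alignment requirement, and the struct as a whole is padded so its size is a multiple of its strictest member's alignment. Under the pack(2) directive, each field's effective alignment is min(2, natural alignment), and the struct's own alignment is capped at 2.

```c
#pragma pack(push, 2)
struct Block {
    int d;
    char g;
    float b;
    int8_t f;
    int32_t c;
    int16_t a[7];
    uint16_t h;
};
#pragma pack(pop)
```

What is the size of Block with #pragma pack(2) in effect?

32

@0: d [4B, align 2] → 4
@4: g [1B, align 1] → 5
+1 pad (align 2)
@6: b [4B, align 2] → 10
@10: f [1B, align 1] → 11
+1 pad (align 2)
@12: c [4B, align 2] → 16
@16: a [14B, align 2] → 30
@30: h [2B, align 2] → 32
size 32, align 2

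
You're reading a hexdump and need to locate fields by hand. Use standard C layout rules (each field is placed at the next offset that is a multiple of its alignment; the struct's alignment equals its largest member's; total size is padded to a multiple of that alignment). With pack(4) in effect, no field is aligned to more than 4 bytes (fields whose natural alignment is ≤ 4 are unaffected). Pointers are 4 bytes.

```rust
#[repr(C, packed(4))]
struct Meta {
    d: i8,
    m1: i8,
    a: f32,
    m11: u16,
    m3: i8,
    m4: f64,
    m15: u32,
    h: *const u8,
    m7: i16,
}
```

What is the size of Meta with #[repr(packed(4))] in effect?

32

0..1  d  (1B, 1-aligned)
1..2  m1  (1B, 1-aligned)
2..4  -- padding (2B)
4..8  a  (4B, 4-aligned)
8..10  m11  (2B, 2-aligned)
10..11  m3  (1B, 1-aligned)
11..12  -- padding (1B)
12..20  m4  (8B, 4-aligned)
20..24  m15  (4B, 4-aligned)
24..28  h  (4B, 4-aligned)
28..30  m7  (2B, 2-aligned)
30..32  -- tail padding (2B)
sizeof = 32, alignof = 4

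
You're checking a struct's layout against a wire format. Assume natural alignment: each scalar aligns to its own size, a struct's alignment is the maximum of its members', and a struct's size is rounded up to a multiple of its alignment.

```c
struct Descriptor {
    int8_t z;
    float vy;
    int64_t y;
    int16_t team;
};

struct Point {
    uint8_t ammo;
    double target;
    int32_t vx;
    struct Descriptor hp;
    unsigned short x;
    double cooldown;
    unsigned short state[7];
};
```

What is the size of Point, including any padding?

Descriptor: z at 0 (size 1, align 1) → ends 1; pad 3 to align 4 for vy; vy at 4 (size 4, align 4) → ends 8; y at 8 (size 8, align 8) → ends 16; team at 16 (size 2, align 2) → ends 18; tail pad 6 to reach multiple of 8; total 24 bytes, alignment 8
ammo at 0 (size 1, align 1) → ends 1
pad 7 to align 8 for target
target at 8 (size 8, align 8) → ends 16
vx at 16 (size 4, align 4) → ends 20
pad 4 to align 8 for hp
hp at 24 (size 24, align 8) → ends 48
x at 48 (size 2, align 2) → ends 50
pad 6 to align 8 for cooldown
cooldown at 56 (size 8, align 8) → ends 64
state at 64 (size 14, align 2) → ends 78
tail pad 2 to reach multiple of 8
total 80 bytes, alignment 8

80 bytes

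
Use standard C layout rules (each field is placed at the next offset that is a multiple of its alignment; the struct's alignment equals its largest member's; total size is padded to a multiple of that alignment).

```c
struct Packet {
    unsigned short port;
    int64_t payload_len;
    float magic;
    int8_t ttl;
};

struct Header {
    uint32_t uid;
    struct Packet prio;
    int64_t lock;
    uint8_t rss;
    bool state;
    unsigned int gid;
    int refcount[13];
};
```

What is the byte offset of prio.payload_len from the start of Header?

Packet: 0..2  port  (2B, 2-aligned); 2..8  -- padding (6B); 8..16  payload_len  (8B, 8-aligned); 16..20  magic  (4B, 4-aligned); 20..21  ttl  (1B, 1-aligned); 21..24  -- tail padding (3B); sizeof = 24, alignof = 8
0..4  uid  (4B, 4-aligned)
4..8  -- padding (4B)
8..32  prio  (24B, 8-aligned)
within Packet: payload_len at 8
8 + 8 = 16

16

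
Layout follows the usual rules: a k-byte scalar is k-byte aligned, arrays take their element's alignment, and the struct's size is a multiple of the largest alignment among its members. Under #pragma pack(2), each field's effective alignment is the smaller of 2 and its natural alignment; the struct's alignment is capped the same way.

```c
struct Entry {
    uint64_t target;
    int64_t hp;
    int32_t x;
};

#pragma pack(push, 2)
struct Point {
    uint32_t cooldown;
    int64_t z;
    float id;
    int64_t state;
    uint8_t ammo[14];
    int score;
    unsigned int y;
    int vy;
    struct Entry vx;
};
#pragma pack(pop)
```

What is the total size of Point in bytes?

74 bytes

Entry: 0..8  target  (8B, 8-aligned); 8..16  hp  (8B, 8-aligned); 16..20  x  (4B, 4-aligned); 20..24  -- tail padding (4B); sizeof = 24, alignof = 8
0..4  cooldown  (4B, 2-aligned)
4..12  z  (8B, 2-aligned)
12..16  id  (4B, 2-aligned)
16..24  state  (8B, 2-aligned)
24..38  ammo  (14B, 1-aligned)
38..42  score  (4B, 2-aligned)
42..46  y  (4B, 2-aligned)
46..50  vy  (4B, 2-aligned)
50..74  vx  (24B, 2-aligned)
sizeof = 74, alignof = 2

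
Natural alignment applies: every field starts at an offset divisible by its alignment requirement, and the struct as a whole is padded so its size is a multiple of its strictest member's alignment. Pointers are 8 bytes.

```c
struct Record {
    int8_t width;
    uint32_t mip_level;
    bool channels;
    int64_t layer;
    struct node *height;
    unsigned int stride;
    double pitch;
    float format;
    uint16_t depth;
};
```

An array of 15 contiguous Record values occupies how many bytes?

0..1  width  (1B, 1-aligned)
1..4  -- padding (3B)
4..8  mip_level  (4B, 4-aligned)
8..9  channels  (1B, 1-aligned)
9..16  -- padding (7B)
16..24  layer  (8B, 8-aligned)
24..32  height  (8B, 8-aligned)
32..36  stride  (4B, 4-aligned)
36..40  -- padding (4B)
40..48  pitch  (8B, 8-aligned)
48..52  format  (4B, 4-aligned)
52..54  depth  (2B, 2-aligned)
54..56  -- tail padding (2B)
sizeof = 56, alignof = 8
array of 15: 15 × 56 = 840

840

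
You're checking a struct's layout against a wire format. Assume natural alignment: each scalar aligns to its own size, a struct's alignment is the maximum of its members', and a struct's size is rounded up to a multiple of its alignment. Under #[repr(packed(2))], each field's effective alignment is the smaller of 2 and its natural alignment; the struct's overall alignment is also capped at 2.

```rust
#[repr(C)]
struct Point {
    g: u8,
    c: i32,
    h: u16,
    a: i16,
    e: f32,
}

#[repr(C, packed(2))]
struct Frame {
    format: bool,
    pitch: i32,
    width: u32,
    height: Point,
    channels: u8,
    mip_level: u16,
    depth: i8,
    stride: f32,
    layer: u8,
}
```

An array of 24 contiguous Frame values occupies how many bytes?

Point: @0: g [1B, align 1] → 1; +3 pad (align 4); @4: c [4B, align 4] → 8; @8: h [2B, align 2] → 10; @10: a [2B, align 2] → 12; @12: e [4B, align 4] → 16; size 16, align 4
@0: format [1B, align 1] → 1
+1 pad (align 2)
@2: pitch [4B, align 2] → 6
@6: width [4B, align 2] → 10
@10: height [16B, align 2] → 26
@26: channels [1B, align 1] → 27
+1 pad (align 2)
@28: mip_level [2B, align 2] → 30
@30: depth [1B, align 1] → 31
+1 pad (align 2)
@32: stride [4B, align 2] → 36
@36: layer [1B, align 1] → 37
+1 tail pad (align 2)
size 38, align 2
array of 24: 24 × 38 = 912

912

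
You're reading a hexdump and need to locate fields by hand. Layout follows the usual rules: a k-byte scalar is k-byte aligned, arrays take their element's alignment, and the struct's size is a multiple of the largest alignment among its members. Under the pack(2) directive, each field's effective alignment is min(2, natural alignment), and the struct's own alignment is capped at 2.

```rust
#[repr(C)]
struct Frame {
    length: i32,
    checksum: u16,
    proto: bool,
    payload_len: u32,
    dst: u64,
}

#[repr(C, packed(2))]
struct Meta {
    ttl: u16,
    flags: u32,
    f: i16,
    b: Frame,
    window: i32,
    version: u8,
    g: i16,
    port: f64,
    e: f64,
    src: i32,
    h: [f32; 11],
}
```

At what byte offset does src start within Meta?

56

Frame: 0..4  length  (4B, 4-aligned); 4..6  checksum  (2B, 2-aligned); 6..7  proto  (1B, 1-aligned); 7..8  -- padding (1B); 8..12  payload_len  (4B, 4-aligned); 12..16  -- padding (4B); 16..24  dst  (8B, 8-aligned); sizeof = 24, alignof = 8
0..2  ttl  (2B, 2-aligned)
2..6  flags  (4B, 2-aligned)
6..8  f  (2B, 2-aligned)
8..32  b  (24B, 2-aligned)
32..36  window  (4B, 2-aligned)
36..37  version  (1B, 1-aligned)
37..38  -- padding (1B)
38..40  g  (2B, 2-aligned)
40..48  port  (8B, 2-aligned)
48..56  e  (8B, 2-aligned)
56..60  src  (4B, 2-aligned)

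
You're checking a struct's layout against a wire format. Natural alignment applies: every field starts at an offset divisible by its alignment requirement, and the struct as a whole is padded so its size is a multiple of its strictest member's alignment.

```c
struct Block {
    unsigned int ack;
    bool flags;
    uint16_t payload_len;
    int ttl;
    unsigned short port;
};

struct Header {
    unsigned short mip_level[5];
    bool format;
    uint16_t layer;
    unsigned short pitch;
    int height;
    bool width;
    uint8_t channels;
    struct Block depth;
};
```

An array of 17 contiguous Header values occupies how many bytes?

Block: 0..4  ack  (4B, 4-aligned); 4..5  flags  (1B, 1-aligned); 5..6  -- padding (1B); 6..8  payload_len  (2B, 2-aligned); 8..12  ttl  (4B, 4-aligned); 12..14  port  (2B, 2-aligned); 14..16  -- tail padding (2B); sizeof = 16, alignof = 4
0..10  mip_level  (10B, 2-aligned)
10..11  format  (1B, 1-aligned)
11..12  -- padding (1B)
12..14  layer  (2B, 2-aligned)
14..16  pitch  (2B, 2-aligned)
16..20  height  (4B, 4-aligned)
20..21  width  (1B, 1-aligned)
21..22  channels  (1B, 1-aligned)
22..24  -- padding (2B)
24..40  depth  (16B, 4-aligned)
sizeof = 40, alignof = 4
array of 17: 17 × 40 = 680

680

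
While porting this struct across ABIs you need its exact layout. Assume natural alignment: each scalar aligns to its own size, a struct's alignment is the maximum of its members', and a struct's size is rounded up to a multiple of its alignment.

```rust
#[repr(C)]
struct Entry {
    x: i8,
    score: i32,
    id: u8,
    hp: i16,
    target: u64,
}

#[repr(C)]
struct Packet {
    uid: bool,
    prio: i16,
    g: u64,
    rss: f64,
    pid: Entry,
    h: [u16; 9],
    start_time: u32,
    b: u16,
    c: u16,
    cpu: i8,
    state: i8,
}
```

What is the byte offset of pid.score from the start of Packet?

Entry: 0..1  x  (1B, 1-aligned); 1..4  -- padding (3B); 4..8  score  (4B, 4-aligned); 8..9  id  (1B, 1-aligned); 9..10  -- padding (1B); 10..12  hp  (2B, 2-aligned); 12..16  -- padding (4B); 16..24  target  (8B, 8-aligned); sizeof = 24, alignof = 8
0..1  uid  (1B, 1-aligned)
1..2  -- padding (1B)
2..4  prio  (2B, 2-aligned)
4..8  -- padding (4B)
8..16  g  (8B, 8-aligned)
16..24  rss  (8B, 8-aligned)
24..48  pid  (24B, 8-aligned)
within Entry: score at 4
24 + 4 = 28

28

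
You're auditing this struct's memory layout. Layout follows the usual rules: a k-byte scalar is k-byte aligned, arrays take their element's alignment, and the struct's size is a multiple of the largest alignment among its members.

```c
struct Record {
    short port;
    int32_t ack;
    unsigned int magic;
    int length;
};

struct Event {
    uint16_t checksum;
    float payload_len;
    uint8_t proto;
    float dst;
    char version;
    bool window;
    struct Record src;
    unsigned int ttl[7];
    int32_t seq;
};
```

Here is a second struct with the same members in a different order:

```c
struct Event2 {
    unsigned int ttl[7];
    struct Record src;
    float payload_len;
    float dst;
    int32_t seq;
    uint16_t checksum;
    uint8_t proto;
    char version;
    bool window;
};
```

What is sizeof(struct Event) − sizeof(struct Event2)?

Record: 0..2  port  (2B, 2-aligned); 2..4  -- padding (2B); 4..8  ack  (4B, 4-aligned); 8..12  magic  (4B, 4-aligned); 12..16  length  (4B, 4-aligned); sizeof = 16, alignof = 4
0..2  checksum  (2B, 2-aligned)
2..4  -- padding (2B)
4..8  payload_len  (4B, 4-aligned)
8..9  proto  (1B, 1-aligned)
9..12  -- padding (3B)
12..16  dst  (4B, 4-aligned)
16..17  version  (1B, 1-aligned)
17..18  window  (1B, 1-aligned)
18..20  -- padding (2B)
20..36  src  (16B, 4-aligned)
36..64  ttl  (28B, 4-aligned)
64..68  seq  (4B, 4-aligned)
sizeof = 68, alignof = 4
— Event2 —
0..28  ttl  (28B, 4-aligned)
28..44  src  (16B, 4-aligned)
44..48  payload_len  (4B, 4-aligned)
48..52  dst  (4B, 4-aligned)
52..56  seq  (4B, 4-aligned)
56..58  checksum  (2B, 2-aligned)
58..59  proto  (1B, 1-aligned)
59..60  version  (1B, 1-aligned)
60..61  window  (1B, 1-aligned)
61..64  -- tail padding (3B)
sizeof = 64, alignof = 4
68 − 64 = 4

4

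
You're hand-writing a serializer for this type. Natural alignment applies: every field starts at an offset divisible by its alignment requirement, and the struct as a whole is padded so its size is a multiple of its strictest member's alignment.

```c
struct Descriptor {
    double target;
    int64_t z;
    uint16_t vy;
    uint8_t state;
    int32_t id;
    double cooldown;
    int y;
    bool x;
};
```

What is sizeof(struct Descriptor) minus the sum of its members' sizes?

4

target at 0 (size 8, align 8) → ends 8
z at 8 (size 8, align 8) → ends 16
vy at 16 (size 2, align 2) → ends 18
state at 18 (size 1, align 1) → ends 19
pad 1 to align 4 for id
id at 20 (size 4, align 4) → ends 24
cooldown at 24 (size 8, align 8) → ends 32
y at 32 (size 4, align 4) → ends 36
x at 36 (size 1, align 1) → ends 37
tail pad 3 to reach multiple of 8
total 40 bytes, alignment 8
data bytes 36, size 40 → padding 4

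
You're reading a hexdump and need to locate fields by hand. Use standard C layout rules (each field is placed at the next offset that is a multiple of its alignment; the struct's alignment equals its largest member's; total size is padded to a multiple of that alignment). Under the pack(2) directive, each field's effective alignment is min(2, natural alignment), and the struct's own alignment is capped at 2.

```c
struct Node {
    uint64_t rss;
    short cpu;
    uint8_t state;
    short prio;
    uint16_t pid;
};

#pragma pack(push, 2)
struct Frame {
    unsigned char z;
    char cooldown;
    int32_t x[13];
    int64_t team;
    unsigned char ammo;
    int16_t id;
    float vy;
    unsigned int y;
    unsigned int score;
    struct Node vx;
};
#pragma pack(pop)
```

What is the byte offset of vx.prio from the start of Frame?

90

Node: rss at 0 (size 8, align 8) → ends 8; cpu at 8 (size 2, align 2) → ends 10; state at 10 (size 1, align 1) → ends 11; pad 1 to align 2 for prio; prio at 12 (size 2, align 2) → ends 14; pid at 14 (size 2, align 2) → ends 16; total 16 bytes, alignment 8
z at 0 (size 1, align 1) → ends 1
cooldown at 1 (size 1, align 1) → ends 2
x at 2 (size 52, align 2) → ends 54
team at 54 (size 8, align 2) → ends 62
ammo at 62 (size 1, align 1) → ends 63
pad 1 to align 2 for id
id at 64 (size 2, align 2) → ends 66
vy at 66 (size 4, align 2) → ends 70
y at 70 (size 4, align 2) → ends 74
score at 74 (size 4, align 2) → ends 78
vx at 78 (size 16, align 2) → ends 94
within Node: prio at 12
78 + 12 = 90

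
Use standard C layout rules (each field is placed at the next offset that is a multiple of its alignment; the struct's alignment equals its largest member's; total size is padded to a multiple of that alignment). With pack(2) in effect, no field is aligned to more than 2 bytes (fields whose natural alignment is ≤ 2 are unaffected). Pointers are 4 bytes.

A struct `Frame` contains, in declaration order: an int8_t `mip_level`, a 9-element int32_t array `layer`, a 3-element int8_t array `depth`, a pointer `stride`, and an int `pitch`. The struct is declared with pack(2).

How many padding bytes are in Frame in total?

0..1  mip_level  (1B, 1-aligned)
1..2  -- padding (1B)
2..38  layer  (36B, 2-aligned)
38..41  depth  (3B, 1-aligned)
41..42  -- padding (1B)
42..46  stride  (4B, 2-aligned)
46..50  pitch  (4B, 2-aligned)
sizeof = 50, alignof = 2
data bytes 48, size 50 → padding 2

2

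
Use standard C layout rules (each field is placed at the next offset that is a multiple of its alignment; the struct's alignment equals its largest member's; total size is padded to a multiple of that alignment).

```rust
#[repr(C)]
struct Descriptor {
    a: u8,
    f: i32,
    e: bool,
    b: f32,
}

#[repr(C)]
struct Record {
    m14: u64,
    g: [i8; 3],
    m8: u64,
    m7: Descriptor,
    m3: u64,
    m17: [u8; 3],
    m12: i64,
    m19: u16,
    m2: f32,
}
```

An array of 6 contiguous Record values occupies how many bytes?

432

Descriptor: @0: a [1B, align 1] → 1; +3 pad (align 4); @4: f [4B, align 4] → 8; @8: e [1B, align 1] → 9; +3 pad (align 4); @12: b [4B, align 4] → 16; size 16, align 4
@0: m14 [8B, align 8] → 8
@8: g [3B, align 1] → 11
+5 pad (align 8)
@16: m8 [8B, align 8] → 24
@24: m7 [16B, align 4] → 40
@40: m3 [8B, align 8] → 48
@48: m17 [3B, align 1] → 51
+5 pad (align 8)
@56: m12 [8B, align 8] → 64
@64: m19 [2B, align 2] → 66
+2 pad (align 4)
@68: m2 [4B, align 4] → 72
size 72, align 8
array of 6: 6 × 72 = 432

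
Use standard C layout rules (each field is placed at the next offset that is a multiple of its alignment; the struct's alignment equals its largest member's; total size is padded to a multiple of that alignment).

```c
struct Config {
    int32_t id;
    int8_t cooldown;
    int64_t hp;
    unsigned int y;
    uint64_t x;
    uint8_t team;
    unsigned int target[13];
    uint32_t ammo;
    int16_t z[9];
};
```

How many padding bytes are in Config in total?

id at 0 (size 4, align 4) → ends 4
cooldown at 4 (size 1, align 1) → ends 5
pad 3 to align 8 for hp
hp at 8 (size 8, align 8) → ends 16
y at 16 (size 4, align 4) → ends 20
pad 4 to align 8 for x
x at 24 (size 8, align 8) → ends 32
team at 32 (size 1, align 1) → ends 33
pad 3 to align 4 for target
target at 36 (size 52, align 4) → ends 88
ammo at 88 (size 4, align 4) → ends 92
z at 92 (size 18, align 2) → ends 110
tail pad 2 to reach multiple of 8
total 112 bytes, alignment 8
data bytes 100, size 112 → padding 12

12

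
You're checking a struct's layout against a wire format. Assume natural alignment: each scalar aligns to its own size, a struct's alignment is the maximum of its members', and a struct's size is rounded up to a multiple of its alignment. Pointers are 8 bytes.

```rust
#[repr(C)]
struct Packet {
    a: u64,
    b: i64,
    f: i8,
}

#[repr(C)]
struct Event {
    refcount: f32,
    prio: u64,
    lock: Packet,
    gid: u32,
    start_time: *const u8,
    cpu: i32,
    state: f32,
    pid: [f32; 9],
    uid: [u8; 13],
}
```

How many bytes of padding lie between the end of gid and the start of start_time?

Packet: @0: a [8B, align 8] → 8; @8: b [8B, align 8] → 16; @16: f [1B, align 1] → 17; +7 tail pad (align 8); size 24, align 8
@0: refcount [4B, align 4] → 4
+4 pad (align 8)
@8: prio [8B, align 8] → 16
@16: lock [24B, align 8] → 40
@40: gid [4B, align 4] → 44
+4 pad (align 8)
@48: start_time [8B, align 8] → 56

4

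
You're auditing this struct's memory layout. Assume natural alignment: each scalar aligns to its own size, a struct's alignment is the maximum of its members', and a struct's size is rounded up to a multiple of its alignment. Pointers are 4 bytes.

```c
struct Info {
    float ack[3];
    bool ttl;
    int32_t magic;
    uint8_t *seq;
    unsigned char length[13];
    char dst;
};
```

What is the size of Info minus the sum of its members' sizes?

@0: ack [12B, align 4] → 12
@12: ttl [1B, align 1] → 13
+3 pad (align 4)
@16: magic [4B, align 4] → 20
@20: seq [4B, align 4] → 24
@24: length [13B, align 1] → 37
@37: dst [1B, align 1] → 38
+2 tail pad (align 4)
size 40, align 4
data bytes 35, size 40 → padding 5

5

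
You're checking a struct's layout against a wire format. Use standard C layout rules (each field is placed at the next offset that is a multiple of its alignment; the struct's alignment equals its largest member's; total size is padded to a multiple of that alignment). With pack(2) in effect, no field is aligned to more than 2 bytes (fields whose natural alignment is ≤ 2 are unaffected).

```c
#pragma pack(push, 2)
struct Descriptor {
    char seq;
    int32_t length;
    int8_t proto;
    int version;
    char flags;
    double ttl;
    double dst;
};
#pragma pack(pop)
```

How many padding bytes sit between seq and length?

@0: seq [1B, align 1] → 1
+1 pad (align 2)
@2: length [4B, align 2] → 6

1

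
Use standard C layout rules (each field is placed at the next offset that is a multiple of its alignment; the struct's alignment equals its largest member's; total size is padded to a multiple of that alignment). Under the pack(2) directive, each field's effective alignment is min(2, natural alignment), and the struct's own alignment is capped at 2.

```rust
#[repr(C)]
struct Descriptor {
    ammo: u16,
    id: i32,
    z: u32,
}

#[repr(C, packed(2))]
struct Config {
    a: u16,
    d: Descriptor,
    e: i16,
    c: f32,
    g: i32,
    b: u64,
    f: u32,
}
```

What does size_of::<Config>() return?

36 bytes

Descriptor: @0: ammo [2B, align 2] → 2; +2 pad (align 4); @4: id [4B, align 4] → 8; @8: z [4B, align 4] → 12; size 12, align 4
@0: a [2B, align 2] → 2
@2: d [12B, align 2] → 14
@14: e [2B, align 2] → 16
@16: c [4B, align 2] → 20
@20: g [4B, align 2] → 24
@24: b [8B, align 2] → 32
@32: f [4B, align 2] → 36
size 36, align 2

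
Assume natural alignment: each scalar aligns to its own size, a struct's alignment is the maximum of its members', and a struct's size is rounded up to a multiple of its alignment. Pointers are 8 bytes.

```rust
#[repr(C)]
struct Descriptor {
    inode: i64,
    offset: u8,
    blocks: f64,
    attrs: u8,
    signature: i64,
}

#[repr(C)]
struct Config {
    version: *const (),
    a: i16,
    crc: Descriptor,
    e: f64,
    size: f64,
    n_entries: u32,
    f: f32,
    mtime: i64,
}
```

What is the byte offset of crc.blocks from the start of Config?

Descriptor: inode at 0 (size 8, align 8) → ends 8; offset at 8 (size 1, align 1) → ends 9; pad 7 to align 8 for blocks; blocks at 16 (size 8, align 8) → ends 24; attrs at 24 (size 1, align 1) → ends 25; pad 7 to align 8 for signature; signature at 32 (size 8, align 8) → ends 40; total 40 bytes, alignment 8
version at 0 (size 8, align 8) → ends 8
a at 8 (size 2, align 2) → ends 10
pad 6 to align 8 for crc
crc at 16 (size 40, align 8) → ends 56
within Descriptor: blocks at 16
16 + 16 = 32

32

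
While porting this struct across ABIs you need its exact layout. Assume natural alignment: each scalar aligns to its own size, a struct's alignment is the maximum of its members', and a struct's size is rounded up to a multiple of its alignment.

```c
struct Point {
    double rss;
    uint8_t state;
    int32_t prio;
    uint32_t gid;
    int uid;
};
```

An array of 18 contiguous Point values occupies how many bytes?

rss at 0 (size 8, align 8) → ends 8
state at 8 (size 1, align 1) → ends 9
pad 3 to align 4 for prio
prio at 12 (size 4, align 4) → ends 16
gid at 16 (size 4, align 4) → ends 20
uid at 20 (size 4, align 4) → ends 24
total 24 bytes, alignment 8
array of 18: 18 × 24 = 432

432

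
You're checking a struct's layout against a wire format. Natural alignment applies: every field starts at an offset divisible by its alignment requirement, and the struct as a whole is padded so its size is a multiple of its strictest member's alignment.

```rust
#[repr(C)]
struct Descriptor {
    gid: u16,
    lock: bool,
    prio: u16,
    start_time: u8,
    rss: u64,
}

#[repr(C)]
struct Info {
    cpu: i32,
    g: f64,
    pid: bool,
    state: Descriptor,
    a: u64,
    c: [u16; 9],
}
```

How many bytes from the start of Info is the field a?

40

Descriptor: 0..2  gid  (2B, 2-aligned); 2..3  lock  (1B, 1-aligned); 3..4  -- padding (1B); 4..6  prio  (2B, 2-aligned); 6..7  start_time  (1B, 1-aligned); 7..8  -- padding (1B); 8..16  rss  (8B, 8-aligned); sizeof = 16, alignof = 8
0..4  cpu  (4B, 4-aligned)
4..8  -- padding (4B)
8..16  g  (8B, 8-aligned)
16..17  pid  (1B, 1-aligned)
17..24  -- padding (7B)
24..40  state  (16B, 8-aligned)
40..48  a  (8B, 8-aligned)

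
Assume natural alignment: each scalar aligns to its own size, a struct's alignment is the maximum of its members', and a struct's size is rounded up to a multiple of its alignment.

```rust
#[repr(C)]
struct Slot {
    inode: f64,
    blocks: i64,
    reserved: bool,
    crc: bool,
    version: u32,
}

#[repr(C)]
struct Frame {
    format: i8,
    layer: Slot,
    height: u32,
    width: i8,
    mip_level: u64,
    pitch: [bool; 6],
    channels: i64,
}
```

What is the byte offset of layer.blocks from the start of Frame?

16

Slot: inode at 0 (size 8, align 8) → ends 8; blocks at 8 (size 8, align 8) → ends 16; reserved at 16 (size 1, align 1) → ends 17; crc at 17 (size 1, align 1) → ends 18; pad 2 to align 4 for version; version at 20 (size 4, align 4) → ends 24; total 24 bytes, alignment 8
format at 0 (size 1, align 1) → ends 1
pad 7 to align 8 for layer
layer at 8 (size 24, align 8) → ends 32
within Slot: blocks at 8
8 + 8 = 16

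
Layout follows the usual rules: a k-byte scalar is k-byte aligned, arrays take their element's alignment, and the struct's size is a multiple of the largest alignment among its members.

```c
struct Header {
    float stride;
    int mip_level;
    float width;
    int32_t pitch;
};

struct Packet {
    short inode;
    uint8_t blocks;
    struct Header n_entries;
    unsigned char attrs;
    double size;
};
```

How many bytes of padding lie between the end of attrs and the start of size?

3

Header: 0..4  stride  (4B, 4-aligned); 4..8  mip_level  (4B, 4-aligned); 8..12  width  (4B, 4-aligned); 12..16  pitch  (4B, 4-aligned); sizeof = 16, alignof = 4
0..2  inode  (2B, 2-aligned)
2..3  blocks  (1B, 1-aligned)
3..4  -- padding (1B)
4..20  n_entries  (16B, 4-aligned)
20..21  attrs  (1B, 1-aligned)
21..24  -- padding (3B)
24..32  size  (8B, 8-aligned)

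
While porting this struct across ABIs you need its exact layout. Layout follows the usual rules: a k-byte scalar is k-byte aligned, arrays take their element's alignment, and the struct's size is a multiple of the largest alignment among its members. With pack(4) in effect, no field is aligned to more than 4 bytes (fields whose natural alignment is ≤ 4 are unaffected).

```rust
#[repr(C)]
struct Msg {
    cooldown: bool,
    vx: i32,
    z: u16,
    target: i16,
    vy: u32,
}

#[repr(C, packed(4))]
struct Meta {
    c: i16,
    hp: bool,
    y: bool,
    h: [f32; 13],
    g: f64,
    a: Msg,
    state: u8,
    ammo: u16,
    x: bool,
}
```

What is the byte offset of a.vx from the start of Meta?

68

Msg: cooldown at 0 (size 1, align 1) → ends 1; pad 3 to align 4 for vx; vx at 4 (size 4, align 4) → ends 8; z at 8 (size 2, align 2) → ends 10; target at 10 (size 2, align 2) → ends 12; vy at 12 (size 4, align 4) → ends 16; total 16 bytes, alignment 4
c at 0 (size 2, align 2) → ends 2
hp at 2 (size 1, align 1) → ends 3
y at 3 (size 1, align 1) → ends 4
h at 4 (size 52, align 4) → ends 56
g at 56 (size 8, align 4) → ends 64
a at 64 (size 16, align 4) → ends 80
within Msg: vx at 4
64 + 4 = 68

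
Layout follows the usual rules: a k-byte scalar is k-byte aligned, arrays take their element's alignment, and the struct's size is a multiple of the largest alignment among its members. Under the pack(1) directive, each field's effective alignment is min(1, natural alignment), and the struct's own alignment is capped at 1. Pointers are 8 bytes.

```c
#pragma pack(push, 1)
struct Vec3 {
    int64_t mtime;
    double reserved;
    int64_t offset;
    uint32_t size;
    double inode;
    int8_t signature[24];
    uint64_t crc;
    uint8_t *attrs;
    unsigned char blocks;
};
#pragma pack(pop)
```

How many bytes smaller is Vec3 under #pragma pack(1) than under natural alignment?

11

natural layout:
  @0: mtime [8B, align 8] → 8
  @8: reserved [8B, align 8] → 16
  @16: offset [8B, align 8] → 24
  @24: size [4B, align 4] → 28
  +4 pad (align 8)
  @32: inode [8B, align 8] → 40
  @40: signature [24B, align 1] → 64
  @64: crc [8B, align 8] → 72
  @72: attrs [8B, align 8] → 80
  @80: blocks [1B, align 1] → 81
  +7 tail pad (align 8)
  size 88, align 8
packed(1) layout:
  @0: mtime [8B, align 1] → 8
  @8: reserved [8B, align 1] → 16
  @16: offset [8B, align 1] → 24
  @24: size [4B, align 1] → 28
  @28: inode [8B, align 1] → 36
  @36: signature [24B, align 1] → 60
  @60: crc [8B, align 1] → 68
  @68: attrs [8B, align 1] → 76
  @76: blocks [1B, align 1] → 77
  size 77, align 1
88 − 77 = 11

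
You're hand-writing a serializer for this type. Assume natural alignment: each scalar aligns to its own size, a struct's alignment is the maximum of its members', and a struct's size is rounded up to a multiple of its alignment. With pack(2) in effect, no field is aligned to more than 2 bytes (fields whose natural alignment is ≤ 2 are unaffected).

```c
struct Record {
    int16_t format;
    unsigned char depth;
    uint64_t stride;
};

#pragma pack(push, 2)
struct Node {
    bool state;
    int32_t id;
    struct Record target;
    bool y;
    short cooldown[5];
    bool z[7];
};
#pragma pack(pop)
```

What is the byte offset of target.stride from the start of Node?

14

Record: 0..2  format  (2B, 2-aligned); 2..3  depth  (1B, 1-aligned); 3..8  -- padding (5B); 8..16  stride  (8B, 8-aligned); sizeof = 16, alignof = 8
0..1  state  (1B, 1-aligned)
1..2  -- padding (1B)
2..6  id  (4B, 2-aligned)
6..22  target  (16B, 2-aligned)
within Record: stride at 8
6 + 8 = 14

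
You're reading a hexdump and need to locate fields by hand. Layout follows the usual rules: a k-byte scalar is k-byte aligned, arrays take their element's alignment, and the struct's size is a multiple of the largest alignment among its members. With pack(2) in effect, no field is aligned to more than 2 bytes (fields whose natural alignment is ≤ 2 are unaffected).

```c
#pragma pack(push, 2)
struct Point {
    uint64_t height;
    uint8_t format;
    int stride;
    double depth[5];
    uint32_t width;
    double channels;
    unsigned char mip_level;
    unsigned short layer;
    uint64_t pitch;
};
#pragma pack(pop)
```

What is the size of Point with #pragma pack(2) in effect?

@0: height [8B, align 2] → 8
@8: format [1B, align 1] → 9
+1 pad (align 2)
@10: stride [4B, align 2] → 14
@14: depth [40B, align 2] → 54
@54: width [4B, align 2] → 58
@58: channels [8B, align 2] → 66
@66: mip_level [1B, align 1] → 67
+1 pad (align 2)
@68: layer [2B, align 2] → 70
@70: pitch [8B, align 2] → 78
size 78, align 2

78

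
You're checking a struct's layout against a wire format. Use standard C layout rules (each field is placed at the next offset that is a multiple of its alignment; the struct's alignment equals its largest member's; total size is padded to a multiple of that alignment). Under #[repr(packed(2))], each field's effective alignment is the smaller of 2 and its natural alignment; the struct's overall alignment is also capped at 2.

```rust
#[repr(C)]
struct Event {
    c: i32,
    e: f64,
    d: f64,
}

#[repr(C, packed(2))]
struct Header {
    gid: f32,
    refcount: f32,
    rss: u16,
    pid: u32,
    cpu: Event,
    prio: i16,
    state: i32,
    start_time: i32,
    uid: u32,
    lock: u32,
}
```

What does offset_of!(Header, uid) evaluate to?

48

Event: @0: c [4B, align 4] → 4; +4 pad (align 8); @8: e [8B, align 8] → 16; @16: d [8B, align 8] → 24; size 24, align 8
@0: gid [4B, align 2] → 4
@4: refcount [4B, align 2] → 8
@8: rss [2B, align 2] → 10
@10: pid [4B, align 2] → 14
@14: cpu [24B, align 2] → 38
@38: prio [2B, align 2] → 40
@40: state [4B, align 2] → 44
@44: start_time [4B, align 2] → 48
@48: uid [4B, align 2] → 52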